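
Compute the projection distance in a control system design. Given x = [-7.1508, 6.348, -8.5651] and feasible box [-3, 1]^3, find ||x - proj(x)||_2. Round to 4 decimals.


Project each component onto [-3, 1].
clip(-7.1508) = -3.0, clip(6.348) = 1.0, clip(-8.5651) = -3.0
Projection = [-3.0, 1.0, -3.0]
Squared diffs: [17.2291, 28.6011, 30.9703]
Distance = sqrt(76.8005) = 8.7636


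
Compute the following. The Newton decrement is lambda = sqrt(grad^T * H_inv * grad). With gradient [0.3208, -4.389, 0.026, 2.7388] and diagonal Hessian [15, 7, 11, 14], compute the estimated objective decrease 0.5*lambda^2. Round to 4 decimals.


Step 1: H is diagonal, so H^(-1) * g = [0.0214, -0.627, 0.0024, 0.1956].
Step 2: g^T H^(-1) g = sum_i g_i^2 / H_ii
  = (0.3208)^2/15 + (-4.389)^2/7 + (0.026)^2/11 + (2.7388)^2/14
  = 0.0069 + 2.7519 + 0.0001 + 0.5358 = 3.2946
Step 3: Objective decrease = 0.5 * g^T H^(-1) g = 1.6473


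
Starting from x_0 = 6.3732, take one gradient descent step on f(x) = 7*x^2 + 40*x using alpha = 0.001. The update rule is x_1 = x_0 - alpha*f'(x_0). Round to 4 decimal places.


We compute the gradient at x_0 and apply the update.
f'(x) = 14*x + 40
f'(6.3732) = 14*6.3732 + 40 = 129.2248
x_1 = 6.3732 - 0.001*129.2248 = 6.244


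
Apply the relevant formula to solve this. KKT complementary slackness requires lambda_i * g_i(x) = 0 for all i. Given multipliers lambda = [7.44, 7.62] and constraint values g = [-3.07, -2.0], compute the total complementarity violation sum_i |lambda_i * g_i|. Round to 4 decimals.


KKT complementary slackness check:
lambda_1 * g_1 = 7.44 * -3.07 = -22.8408
lambda_2 * g_2 = 7.62 * -2.0 = -15.24
Total violation = 22.8408 + 15.24 = 38.0808


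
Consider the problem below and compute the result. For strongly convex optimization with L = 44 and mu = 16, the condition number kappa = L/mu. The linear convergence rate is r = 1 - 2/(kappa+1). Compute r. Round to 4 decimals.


Step 1: Compute the condition number.
kappa = L/mu = 44/16 = 2.75
Step 2: Compute the convergence rate.
r = 1 - 2/(kappa + 1) = 1 - 2*mu/(L + mu) = (L - mu)/(L + mu) = 28/60 = 0.4667


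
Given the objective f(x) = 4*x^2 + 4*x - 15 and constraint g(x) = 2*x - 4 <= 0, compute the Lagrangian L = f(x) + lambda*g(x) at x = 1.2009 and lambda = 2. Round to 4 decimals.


Step 1: Evaluate f(x).
f(1.2009) = 4*1.2009^2 + 4*1.2009 - 15 = -4.4278
Step 2: Evaluate g(x).
g(1.2009) = 2*1.2009 - 4 = -1.5982
Step 3: Compute Lagrangian.
L = -4.4278 + 2*-1.5982 = -7.6242


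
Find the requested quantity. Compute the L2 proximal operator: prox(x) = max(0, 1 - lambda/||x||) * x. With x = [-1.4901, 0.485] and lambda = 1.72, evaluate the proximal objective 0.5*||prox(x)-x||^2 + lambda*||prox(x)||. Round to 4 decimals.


Step 1: Compute ||x||.
||x|| = 1.567
Step 2: Compute scaling factor.
scale = max(0, 1 - 1.72/1.567) = 0.0
Step 3: prox(x) = [-0.0, 0.0]
||prox(x)|| = 0.0
Step 4: Proximal objective.
0.5*||prox-x||^2 = 1.2278
lambda*||prox|| = 0.0
Total = 1.2278


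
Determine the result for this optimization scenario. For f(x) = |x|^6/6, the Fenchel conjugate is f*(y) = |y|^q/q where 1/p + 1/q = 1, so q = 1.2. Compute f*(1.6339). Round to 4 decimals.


The conjugate exponent q satisfies 1/p + 1/q = 1.
p = 6, so q = 6/(6 - 1) = 1.2
|y|^q = 1.6339^1.2 = 1.8025
f*(1.6339) = 1.8025 / 1.2 = 1.5021


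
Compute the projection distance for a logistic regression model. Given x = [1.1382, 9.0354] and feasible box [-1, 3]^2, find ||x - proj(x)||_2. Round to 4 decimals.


Project each component onto [-1, 3].
clip(1.1382) = 1.1382, clip(9.0354) = 3.0
Projection = [1.1382, 3.0]
Squared diffs: [0.0, 36.4261]
Distance = sqrt(36.4261) = 6.0354


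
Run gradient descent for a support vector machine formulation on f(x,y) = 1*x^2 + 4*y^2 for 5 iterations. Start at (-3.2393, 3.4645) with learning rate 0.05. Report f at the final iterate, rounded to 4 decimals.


Gradient descent on f(x,y) = 1*x^2 + 4*y^2.
Starting point: (-3.2393, 3.4645), alpha = 0.05
Step 1: grad_x = 2*1*-3.2393 = -6.4786, grad_y = 2*4*3.4645 = 27.716
  x_1 = -3.2393 - 0.05*-6.4786 = -2.9154
  y_1 = 3.4645 - 0.05*27.716 = 2.0787
Step 2: grad_x = 2*1*-2.9154 = -5.8307, grad_y = 2*4*2.0787 = 16.6296
  x_2 = -2.9154 - 0.05*-5.8307 = -2.6238
  y_2 = 2.0787 - 0.05*16.6296 = 1.2472
Step 3: grad_x = 2*1*-2.6238 = -5.2477, grad_y = 2*4*1.2472 = 9.9778
  x_3 = -2.6238 - 0.05*-5.2477 = -2.3614
  y_3 = 1.2472 - 0.05*9.9778 = 0.7483
Step 4: grad_x = 2*1*-2.3614 = -4.7229, grad_y = 2*4*0.7483 = 5.9867
  x_4 = -2.3614 - 0.05*-4.7229 = -2.1253
  y_4 = 0.7483 - 0.05*5.9867 = 0.449
Step 5: grad_x = 2*1*-2.1253 = -4.2506, grad_y = 2*4*0.449 = 3.592
  x_5 = -2.1253 - 0.05*-4.2506 = -1.9128
  y_5 = 0.449 - 0.05*3.592 = 0.2694
f(-1.9128, 0.2694) = 1*(-1.9128)^2 + 4*0.2694^2 = 3.949


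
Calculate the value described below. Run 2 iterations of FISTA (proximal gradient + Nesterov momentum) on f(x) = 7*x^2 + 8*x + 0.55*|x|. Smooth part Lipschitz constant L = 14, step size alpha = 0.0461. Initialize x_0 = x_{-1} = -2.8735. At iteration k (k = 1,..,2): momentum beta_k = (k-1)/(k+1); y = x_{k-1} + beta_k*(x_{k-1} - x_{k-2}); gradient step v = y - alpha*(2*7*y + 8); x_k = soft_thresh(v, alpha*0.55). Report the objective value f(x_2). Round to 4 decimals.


FISTA on f(x) = 7*x^2 + 8*x + 0.55*|x|
L = 14, alpha = 0.0461
Iteration 1: beta = 0.0, y = -2.8735 + 0.0*(-2.8735 + 2.8735) = -2.8735
  grad(y) = -32.229, v = y - alpha*grad = -1.3877
  prox(v) = soft_thresh(-1.3877, 0.0254) = -1.3624
Iteration 2: beta = 0.3333, y = -1.3624 + 0.3333*(-1.3624 + 2.8735) = -0.8587
  grad(y) = -4.0216, v = y - alpha*grad = -0.6733
  prox(v) = soft_thresh(-0.6733, 0.0254) = -0.6479
f(x_2) = 7*(-0.6479)^2 + 8*(-0.6479) + 0.55*|-0.6479| = -1.8884


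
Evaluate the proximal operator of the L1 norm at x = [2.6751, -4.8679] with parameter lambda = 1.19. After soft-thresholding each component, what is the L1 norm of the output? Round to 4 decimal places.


Soft-thresholding with lambda = 1.19:
prox(2.6751) = sign(2.6751)*max(|2.6751| - 1.19, 0) = 1.4851
prox(-4.8679) = sign(-4.8679)*max(|-4.8679| - 1.19, 0) = -3.6779
prox(x) = [1.4851, -3.6779]
||prox(x)||_1 = 1.4851 + 3.6779 = 5.163


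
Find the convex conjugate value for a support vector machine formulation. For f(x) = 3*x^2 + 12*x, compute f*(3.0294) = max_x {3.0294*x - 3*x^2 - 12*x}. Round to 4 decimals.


f*(y) = sup_x {y*x - a*x^2 - b*x} = sup_x {(y-b)*x - a*x^2}
FOC: (y - b) - 2a*x = 0 => x* = (y - b)/(2a)
x* = (3.0294 - 12)/(2*3) = -1.4951
f*(3.0294) = (y-b)^2/(4a) = (3.0294 - 12)^2/(4*3)
= 80.4717/12 = 6.706


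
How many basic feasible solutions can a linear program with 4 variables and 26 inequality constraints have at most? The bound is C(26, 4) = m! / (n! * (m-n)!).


Each vertex corresponds to some choice of n active constraints out of m, so the number of vertices is at most C(m, n) = m! / (n!(m-n)!).
m = 26, n = 4
Numerator: 26 * 25 * 24 * 23
Denominator: 4! = 24
C(26, 4) = 14950


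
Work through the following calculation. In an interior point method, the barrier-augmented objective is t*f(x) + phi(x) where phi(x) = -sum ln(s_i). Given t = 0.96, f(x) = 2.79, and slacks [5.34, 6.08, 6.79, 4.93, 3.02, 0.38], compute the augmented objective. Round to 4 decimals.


Step 1: Compute log-barrier.
ln values: [1.6752, 1.805, 1.9155, 1.5953, 1.1053, -0.9676]
phi = -(1.6752 + 1.805 + 1.9155 + 1.5953 + 1.1053 - 0.9676) = -7.1287
Step 2: Compute augmented objective.
t*f(x) = 0.96*2.79 = 2.6784
Total = 2.6784 - 7.1287 = -4.4503


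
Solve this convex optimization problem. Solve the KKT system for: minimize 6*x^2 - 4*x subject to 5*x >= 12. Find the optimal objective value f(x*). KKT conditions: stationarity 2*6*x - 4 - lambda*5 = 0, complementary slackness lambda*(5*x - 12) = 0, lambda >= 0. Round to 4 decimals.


Step 1: Try lambda = 0 (constraint inactive).
x_unc = 4/(2*6) = 0.3333
Check: 5*0.3333 = 1.6665 < 12 -- violated!
Step 2: Constraint must be active: 5*x = 12
x* = 12/5 = 2.4
lambda = (2*6*2.4 - 4)/5 = 4.96
Step 3: Compute optimal value.
f(x*) = 6*2.4^2 - 4*2.4 = 24.96


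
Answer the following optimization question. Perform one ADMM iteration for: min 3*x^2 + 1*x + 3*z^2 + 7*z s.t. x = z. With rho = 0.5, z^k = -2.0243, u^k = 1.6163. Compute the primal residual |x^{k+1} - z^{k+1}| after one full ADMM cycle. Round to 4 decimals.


ADMM iteration with rho = 0.5, z^k = -2.0243, u^k = 1.6163
Step 1: x-update.
Minimize 3*x^2 + 1*x + (0.5/2)*(x + 2.0243 + 1.6163)^2
FOC: (2*3 + 0.5)*x = -1 + 0.5*(-2.0243 - 1.6163)
x^{k+1} = -0.4339
Step 2: z-update.
Minimize 3*z^2 + 7*z + (0.5/2)*(-0.4339 - z + 1.6163)^2
FOC: (2*3 + 0.5)*z = -7 + 0.5*(-0.4339 + 1.6163)
z^{k+1} = -0.986
Step 3: u-update.
u^{k+1} = 1.6163 - 0.4339 + 0.986 = 2.1684
Step 4: Primal residual = |-0.4339 + 0.986| = 0.5521


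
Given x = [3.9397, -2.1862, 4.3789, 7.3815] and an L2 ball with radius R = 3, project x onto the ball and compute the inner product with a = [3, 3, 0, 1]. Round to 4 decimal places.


Step 1: Compute ||x|| (intermediates to 6 decimals).
||x|| = sqrt(3.9397^2 + (-2.1862)^2 + 4.3789^2 + 7.3815^2) = 9.693401
Step 2: Project.
Since ||x|| > R, scale = R/||x|| = 3/9.693401 = 0.309489, proj(x) = scale * x
proj(x) = [1.219294, -0.676605, 1.355221, 2.284493]
Step 3: Dot product.
a^T * proj(x) = 3*1.219294 + 3*(-0.676605) + 0*1.355221 + 1*2.284493 = 3.9126


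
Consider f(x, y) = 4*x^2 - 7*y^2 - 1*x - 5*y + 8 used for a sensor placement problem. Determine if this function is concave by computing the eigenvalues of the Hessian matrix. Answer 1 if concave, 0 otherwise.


The Hessian of f(x,y) = 4*x^2 - 7*y^2 - 1*x - 5*y + 8 is:
H = [[8, 0], [0, -14]]
Trace = 8 - 14 = -6
Determinant = 8*-14 - (0)^2 = -112
Discriminant = (-6)^2 - 4*-112 = 484.0
Eigenvalues: lambda_1 = -14.0, lambda_2 = 8.0
The function is not concave.

0


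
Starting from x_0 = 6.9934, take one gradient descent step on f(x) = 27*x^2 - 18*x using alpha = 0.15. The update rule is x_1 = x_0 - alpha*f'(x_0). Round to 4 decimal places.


We compute the gradient at x_0 and apply the update.
f'(x) = 54*x - 18
f'(6.9934) = 54*6.9934 - 18 = 359.6436
x_1 = 6.9934 - 0.15*359.6436 = -46.9531


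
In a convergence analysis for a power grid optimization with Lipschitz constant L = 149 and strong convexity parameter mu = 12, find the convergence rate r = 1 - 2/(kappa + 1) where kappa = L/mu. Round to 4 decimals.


Step 1: Compute the condition number.
kappa = L/mu = 149/12 = 12.4167
Step 2: Compute the convergence rate.
r = 1 - 2/(kappa + 1) = 1 - 2*mu/(L + mu) = (L - mu)/(L + mu) = 137/161 = 0.8509


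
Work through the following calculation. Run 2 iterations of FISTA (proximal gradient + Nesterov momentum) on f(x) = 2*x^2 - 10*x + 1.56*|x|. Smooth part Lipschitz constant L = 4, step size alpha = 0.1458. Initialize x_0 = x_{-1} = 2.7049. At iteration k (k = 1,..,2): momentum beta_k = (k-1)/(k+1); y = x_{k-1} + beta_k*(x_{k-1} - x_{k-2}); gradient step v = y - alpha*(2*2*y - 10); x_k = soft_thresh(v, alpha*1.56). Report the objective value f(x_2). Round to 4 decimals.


FISTA on f(x) = 2*x^2 - 10*x + 1.56*|x|
L = 4, alpha = 0.1458
Iteration 1: beta = 0.0, y = 2.7049 + 0.0*(2.7049 - 2.7049) = 2.7049
  grad(y) = 0.8196, v = y - alpha*grad = 2.5854
  prox(v) = soft_thresh(2.5854, 0.2274) = 2.358
Iteration 2: beta = 0.3333, y = 2.358 + 0.3333*(2.358 - 2.7049) = 2.2423
  grad(y) = -1.0308, v = y - alpha*grad = 2.3926
  prox(v) = soft_thresh(2.3926, 0.2274) = 2.1651
f(x_2) = 2*2.1651^2 - 10*2.1651 + 1.56*|2.1651| = -8.8981


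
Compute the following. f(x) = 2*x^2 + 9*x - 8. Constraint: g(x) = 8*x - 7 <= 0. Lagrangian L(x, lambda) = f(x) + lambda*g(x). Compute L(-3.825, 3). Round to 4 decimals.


Step 1: Evaluate f(x).
f(-3.825) = 2*(-3.825)^2 + 9*(-3.825) - 8 = -13.1638
Step 2: Evaluate g(x).
g(-3.825) = 8*-3.825 - 7 = -37.6
Step 3: Compute Lagrangian.
L = -13.1638 + 3*-37.6 = -125.9638


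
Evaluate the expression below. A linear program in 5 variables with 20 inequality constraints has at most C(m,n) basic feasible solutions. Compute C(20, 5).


Each vertex corresponds to some choice of n active constraints out of m, so the number of vertices is at most C(m, n) = m! / (n!(m-n)!).
m = 20, n = 5
Numerator: 20 * 19 * 18 * 17 * 16
Denominator: 5! = 120
C(20, 5) = 15504


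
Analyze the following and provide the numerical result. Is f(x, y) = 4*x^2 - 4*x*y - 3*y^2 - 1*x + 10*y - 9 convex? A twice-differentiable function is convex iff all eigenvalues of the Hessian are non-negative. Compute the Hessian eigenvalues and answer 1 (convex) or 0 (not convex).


The Hessian of f(x,y) = 4*x^2 - 4*x*y - 3*y^2 - 1*x + 10*y - 9 is:
H = [[8, -4], [-4, -6]]
Trace = 8 - 6 = 2
Determinant = 8*-6 - (-4)^2 = -64
Discriminant = (2)^2 - 4*-64 = 260.0
Eigenvalues: lambda_1 = -7.0623, lambda_2 = 9.0623
The function is not convex.

0


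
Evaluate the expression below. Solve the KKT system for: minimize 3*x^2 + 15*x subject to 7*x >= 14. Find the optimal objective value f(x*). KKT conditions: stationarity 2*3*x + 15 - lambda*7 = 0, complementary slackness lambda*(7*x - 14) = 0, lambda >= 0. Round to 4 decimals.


Step 1: Try lambda = 0 (constraint inactive).
x_unc = -15/(2*3) = -2.5
Check: 7*-2.5 = -17.5 < 14 -- violated!
Step 2: Constraint must be active: 7*x = 14
x* = 14/7 = 2.0
lambda = (2*3*2.0 + 15)/7 = 3.8571
Step 3: Compute optimal value.
f(x*) = 3*2.0^2 + 15*2.0 = 42.0


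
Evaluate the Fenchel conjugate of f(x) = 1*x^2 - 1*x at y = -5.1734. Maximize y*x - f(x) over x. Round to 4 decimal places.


f*(y) = sup_x {y*x - a*x^2 - b*x} = sup_x {(y-b)*x - a*x^2}
FOC: (y - b) - 2a*x = 0 => x* = (y - b)/(2a)
x* = (-5.1734 + 1)/(2*1) = -2.0867
f*(-5.1734) = (y-b)^2/(4a) = (-5.1734 + 1)^2/(4*1)
= 17.4173/4 = 4.3543


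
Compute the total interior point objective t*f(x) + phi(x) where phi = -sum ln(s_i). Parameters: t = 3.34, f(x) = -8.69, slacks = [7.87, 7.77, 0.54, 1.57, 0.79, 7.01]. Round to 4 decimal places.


Step 1: Compute log-barrier.
ln values: [2.0631, 2.0503, -0.6162, 0.4511, -0.2357, 1.9473]
phi = -(2.0631 + 2.0503 - 0.6162 + 0.4511 - 0.2357 + 1.9473) = -5.6598
Step 2: Compute augmented objective.
t*f(x) = 3.34*-8.69 = -29.0246
Total = -29.0246 - 5.6598 = -34.6844


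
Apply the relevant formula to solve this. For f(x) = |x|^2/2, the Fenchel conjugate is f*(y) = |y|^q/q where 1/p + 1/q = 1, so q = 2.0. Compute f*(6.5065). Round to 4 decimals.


The conjugate exponent q satisfies 1/p + 1/q = 1.
p = 2, so q = 2/(2 - 1) = 2.0
|y|^q = 6.5065^2.0 = 42.3345
f*(6.5065) = 42.3345 / 2.0 = 21.1673


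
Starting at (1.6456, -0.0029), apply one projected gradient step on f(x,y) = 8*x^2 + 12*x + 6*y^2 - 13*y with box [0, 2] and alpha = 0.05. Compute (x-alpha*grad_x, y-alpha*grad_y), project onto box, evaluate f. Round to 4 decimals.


Step 1: Compute gradient at (1.6456, -0.0029).
grad_x = 2*8*1.6456 + 12 = 38.3296
grad_y = 2*6*-0.0029 - 13 = -13.0348
Step 2: Gradient step.
x_raw = 1.6456 - 0.05*38.3296 = -0.2709
y_raw = -0.0029 - 0.05*-13.0348 = 0.6488
Step 3: Project onto [0, 2].
x_proj = clip(-0.2709) = 0.0
y_proj = clip(0.6488) = 0.6488
Step 4: Evaluate f.
f(0.0, 0.6488) = -5.909


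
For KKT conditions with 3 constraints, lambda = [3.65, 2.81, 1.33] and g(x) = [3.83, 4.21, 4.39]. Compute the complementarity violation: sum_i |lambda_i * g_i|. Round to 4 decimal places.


KKT complementary slackness check:
lambda_1 * g_1 = 3.65 * 3.83 = 13.9795
lambda_2 * g_2 = 2.81 * 4.21 = 11.8301
lambda_3 * g_3 = 1.33 * 4.39 = 5.8387
Total violation = 13.9795 + 11.8301 + 5.8387 = 31.6483


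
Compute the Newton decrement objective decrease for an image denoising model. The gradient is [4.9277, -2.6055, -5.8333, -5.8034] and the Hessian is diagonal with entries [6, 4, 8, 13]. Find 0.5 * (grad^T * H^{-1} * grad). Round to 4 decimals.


Step 1: H is diagonal, so H^(-1) * g = [0.8213, -0.6514, -0.7292, -0.4464].
Step 2: g^T H^(-1) g = sum_i g_i^2 / H_ii
  = (4.9277)^2/6 + (-2.6055)^2/4 + (-5.8333)^2/8 + (-5.8034)^2/13
  = 4.047 + 1.6972 + 4.2534 + 2.5907 = 12.5883
Step 3: Objective decrease = 0.5 * g^T H^(-1) g = 6.2942


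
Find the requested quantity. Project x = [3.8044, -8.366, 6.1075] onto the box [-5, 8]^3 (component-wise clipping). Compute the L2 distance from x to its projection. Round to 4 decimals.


Project each component onto [-5, 8].
clip(3.8044) = 3.8044, clip(-8.366) = -5.0, clip(6.1075) = 6.1075
Projection = [3.8044, -5.0, 6.1075]
Squared diffs: [0.0, 11.33, 0.0]
Distance = sqrt(11.33) = 3.366


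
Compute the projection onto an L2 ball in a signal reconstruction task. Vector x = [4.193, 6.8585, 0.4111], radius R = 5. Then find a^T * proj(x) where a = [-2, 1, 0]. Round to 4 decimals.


Step 1: Compute ||x|| (intermediates to 6 decimals).
||x|| = sqrt(4.193^2 + 6.8585^2 + 0.4111^2) = 8.049178
Step 2: Project.
Since ||x|| > R, scale = R/||x|| = 5/8.049178 = 0.621181, proj(x) = scale * x
proj(x) = [2.604612, 4.26037, 0.255368]
Step 3: Dot product.
a^T * proj(x) = -2*2.604612 + 1*4.26037 + 0*0.255368 = -0.9489


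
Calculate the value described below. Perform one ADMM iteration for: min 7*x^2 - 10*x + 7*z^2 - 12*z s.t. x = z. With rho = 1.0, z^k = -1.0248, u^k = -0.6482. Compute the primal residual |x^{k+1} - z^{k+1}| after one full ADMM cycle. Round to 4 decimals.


ADMM iteration with rho = 1.0, z^k = -1.0248, u^k = -0.6482
Step 1: x-update.
Minimize 7*x^2 - 10*x + (1.0/2)*(x + 1.0248 - 0.6482)^2
FOC: (2*7 + 1.0)*x = 10 + 1.0*(-1.0248 + 0.6482)
x^{k+1} = 0.6416
Step 2: z-update.
Minimize 7*z^2 - 12*z + (1.0/2)*(0.6416 - z - 0.6482)^2
FOC: (2*7 + 1.0)*z = 12 + 1.0*(0.6416 - 0.6482)
z^{k+1} = 0.7996
Step 3: u-update.
u^{k+1} = -0.6482 + 0.6416 - 0.7996 = -0.8062
Step 4: Primal residual = |0.6416 - 0.7996| = 0.158


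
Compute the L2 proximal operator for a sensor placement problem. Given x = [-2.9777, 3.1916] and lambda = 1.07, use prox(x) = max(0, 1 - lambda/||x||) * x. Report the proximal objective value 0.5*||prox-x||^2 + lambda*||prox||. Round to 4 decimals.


Step 1: Compute ||x||.
||x|| = 4.365
Step 2: Compute scaling factor.
scale = max(0, 1 - 1.07/4.365) = 0.7549
Step 3: prox(x) = [-2.2478, 2.4092]
||prox(x)|| = 3.295
Step 4: Proximal objective.
0.5*||prox-x||^2 = 0.5725
lambda*||prox|| = 3.5257
Total = 4.0981


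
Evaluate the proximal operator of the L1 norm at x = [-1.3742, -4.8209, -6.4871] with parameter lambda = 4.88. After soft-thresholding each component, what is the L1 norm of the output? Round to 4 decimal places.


Soft-thresholding with lambda = 4.88:
prox(-1.3742) = sign(-1.3742)*max(|-1.3742| - 4.88, 0) = 0.0
prox(-4.8209) = sign(-4.8209)*max(|-4.8209| - 4.88, 0) = 0.0
prox(-6.4871) = sign(-6.4871)*max(|-6.4871| - 4.88, 0) = -1.6071
prox(x) = [0.0, 0.0, -1.6071]
||prox(x)||_1 = 0.0 + 0.0 + 1.6071 = 1.6071


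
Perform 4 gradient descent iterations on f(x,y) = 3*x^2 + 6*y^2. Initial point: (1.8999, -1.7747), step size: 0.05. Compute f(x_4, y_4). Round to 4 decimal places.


Gradient descent on f(x,y) = 3*x^2 + 6*y^2.
Starting point: (1.8999, -1.7747), alpha = 0.05
Step 1: grad_x = 2*3*1.8999 = 11.3994, grad_y = 2*6*-1.7747 = -21.2964
  x_1 = 1.8999 - 0.05*11.3994 = 1.3299
  y_1 = -1.7747 - 0.05*-21.2964 = -0.7099
Step 2: grad_x = 2*3*1.3299 = 7.9796, grad_y = 2*6*-0.7099 = -8.5186
  x_2 = 1.3299 - 0.05*7.9796 = 0.931
  y_2 = -0.7099 - 0.05*-8.5186 = -0.284
Step 3: grad_x = 2*3*0.931 = 5.5857, grad_y = 2*6*-0.284 = -3.4074
  x_3 = 0.931 - 0.05*5.5857 = 0.6517
  y_3 = -0.284 - 0.05*-3.4074 = -0.1136
Step 4: grad_x = 2*3*0.6517 = 3.91, grad_y = 2*6*-0.1136 = -1.363
  x_4 = 0.6517 - 0.05*3.91 = 0.4562
  y_4 = -0.1136 - 0.05*-1.363 = -0.0454
f(0.4562, -0.0454) = 3*0.4562^2 + 6*(-0.0454)^2 = 0.6366


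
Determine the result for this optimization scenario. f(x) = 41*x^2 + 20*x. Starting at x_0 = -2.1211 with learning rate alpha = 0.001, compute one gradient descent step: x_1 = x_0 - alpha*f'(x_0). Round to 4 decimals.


We compute the gradient at x_0 and apply the update.
f'(x) = 82*x + 20
f'(-2.1211) = 82*-2.1211 + 20 = -153.9302
x_1 = -2.1211 - 0.001*-153.9302 = -1.9672


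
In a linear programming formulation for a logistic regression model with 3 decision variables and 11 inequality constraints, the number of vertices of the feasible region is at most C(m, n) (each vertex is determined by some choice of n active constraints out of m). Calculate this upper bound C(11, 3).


Each vertex corresponds to some choice of n active constraints out of m, so the number of vertices is at most C(m, n) = m! / (n!(m-n)!).
m = 11, n = 3
Numerator: 11 * 10 * 9
Denominator: 3! = 6
C(11, 3) = 165


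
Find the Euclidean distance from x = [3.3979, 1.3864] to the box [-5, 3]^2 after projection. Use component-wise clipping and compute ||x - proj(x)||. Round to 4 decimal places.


Project each component onto [-5, 3].
clip(3.3979) = 3.0, clip(1.3864) = 1.3864
Projection = [3.0, 1.3864]
Squared diffs: [0.1583, 0.0]
Distance = sqrt(0.1583) = 0.3979


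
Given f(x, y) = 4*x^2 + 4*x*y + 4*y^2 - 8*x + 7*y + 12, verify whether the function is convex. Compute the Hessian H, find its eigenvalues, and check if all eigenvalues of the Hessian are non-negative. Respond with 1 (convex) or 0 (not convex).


The Hessian of f(x,y) = 4*x^2 + 4*x*y + 4*y^2 - 8*x + 7*y + 12 is:
H = [[8, 4], [4, 8]]
Trace = 8 + 8 = 16
Determinant = 8*8 - (4)^2 = 48
Discriminant = (16)^2 - 4*48 = 64.0
Eigenvalues: lambda_1 = 4.0, lambda_2 = 12.0
The function is convex.

1


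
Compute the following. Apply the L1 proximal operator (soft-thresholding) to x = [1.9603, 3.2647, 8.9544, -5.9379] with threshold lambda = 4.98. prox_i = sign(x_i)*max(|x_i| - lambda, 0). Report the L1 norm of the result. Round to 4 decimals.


Soft-thresholding with lambda = 4.98:
prox(1.9603) = sign(1.9603)*max(|1.9603| - 4.98, 0) = 0.0
prox(3.2647) = sign(3.2647)*max(|3.2647| - 4.98, 0) = 0.0
prox(8.9544) = sign(8.9544)*max(|8.9544| - 4.98, 0) = 3.9744
prox(-5.9379) = sign(-5.9379)*max(|-5.9379| - 4.98, 0) = -0.9579
prox(x) = [0.0, 0.0, 3.9744, -0.9579]
||prox(x)||_1 = 0.0 + 0.0 + 3.9744 + 0.9579 = 4.9323


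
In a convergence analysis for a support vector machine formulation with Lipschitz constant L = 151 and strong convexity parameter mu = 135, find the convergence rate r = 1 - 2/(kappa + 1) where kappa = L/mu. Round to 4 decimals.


Step 1: Compute the condition number.
kappa = L/mu = 151/135 = 1.1185
Step 2: Compute the convergence rate.
r = 1 - 2/(kappa + 1) = 1 - 2*mu/(L + mu) = (L - mu)/(L + mu) = 16/286 = 0.0559


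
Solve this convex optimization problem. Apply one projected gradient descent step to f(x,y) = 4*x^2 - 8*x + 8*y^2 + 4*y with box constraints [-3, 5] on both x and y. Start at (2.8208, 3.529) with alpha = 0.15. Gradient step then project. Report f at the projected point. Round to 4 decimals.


Step 1: Compute gradient at (2.8208, 3.529).
grad_x = 2*4*2.8208 - 8 = 14.5664
grad_y = 2*8*3.529 + 4 = 60.464
Step 2: Gradient step.
x_raw = 2.8208 - 0.15*14.5664 = 0.6358
y_raw = 3.529 - 0.15*60.464 = -5.5406
Step 3: Project onto [-3, 5].
x_proj = clip(0.6358) = 0.6358
y_proj = clip(-5.5406) = -3.0
Step 4: Evaluate f.
f(0.6358, -3.0) = 56.5305


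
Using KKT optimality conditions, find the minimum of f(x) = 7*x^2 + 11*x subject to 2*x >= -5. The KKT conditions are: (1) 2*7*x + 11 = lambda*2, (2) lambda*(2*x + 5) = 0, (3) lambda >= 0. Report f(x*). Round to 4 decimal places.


Step 1: Try lambda = 0 (constraint inactive).
Stationarity: 2*7*x + 11 = 0
x* = -11/(2*7) = -11/14 = -0.7857 (rounded; the exact value -11/14 is used below)
Check constraint: 2*-0.7857 = -1.5714 >= -5 -- satisfied.
Step 2: Compute optimal value.
f(x*) = 7*(-11/14)^2 + 11*(-11/14) = -4.3214


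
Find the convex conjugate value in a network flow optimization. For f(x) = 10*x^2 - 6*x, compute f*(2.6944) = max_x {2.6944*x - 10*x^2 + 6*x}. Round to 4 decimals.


f*(y) = sup_x {y*x - a*x^2 - b*x} = sup_x {(y-b)*x - a*x^2}
FOC: (y - b) - 2a*x = 0 => x* = (y - b)/(2a)
x* = (2.6944 + 6)/(2*10) = 0.4347
f*(2.6944) = (y-b)^2/(4a) = (2.6944 + 6)^2/(4*10)
= 75.5926/40 = 1.8898


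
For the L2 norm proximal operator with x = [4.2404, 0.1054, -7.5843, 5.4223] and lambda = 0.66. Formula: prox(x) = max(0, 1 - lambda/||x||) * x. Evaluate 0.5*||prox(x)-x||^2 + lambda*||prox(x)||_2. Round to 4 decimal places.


Step 1: Compute ||x||.
||x|| = 10.2428
Step 2: Compute scaling factor.
scale = max(0, 1 - 0.66/10.2428) = 0.9356
Step 3: prox(x) = [3.9672, 0.0986, -7.0956, 5.0729]
||prox(x)|| = 9.5828
Step 4: Proximal objective.
0.5*||prox-x||^2 = 0.2178
lambda*||prox|| = 6.3246
Total = 6.5425


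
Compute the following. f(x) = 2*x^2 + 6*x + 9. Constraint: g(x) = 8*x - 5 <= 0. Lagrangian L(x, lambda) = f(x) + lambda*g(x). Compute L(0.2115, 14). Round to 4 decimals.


Step 1: Evaluate f(x).
f(0.2115) = 2*0.2115^2 + 6*0.2115 + 9 = 10.3585
Step 2: Evaluate g(x).
g(0.2115) = 8*0.2115 - 5 = -3.308
Step 3: Compute Lagrangian.
L = 10.3585 + 14*-3.308 = -35.9535


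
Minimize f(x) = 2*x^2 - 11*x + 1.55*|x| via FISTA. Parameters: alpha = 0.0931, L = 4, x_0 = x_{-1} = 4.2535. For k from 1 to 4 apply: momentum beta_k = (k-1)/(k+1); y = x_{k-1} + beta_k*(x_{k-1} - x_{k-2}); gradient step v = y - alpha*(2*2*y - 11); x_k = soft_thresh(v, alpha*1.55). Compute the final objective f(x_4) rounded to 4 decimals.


FISTA on f(x) = 2*x^2 - 11*x + 1.55*|x|
L = 4, alpha = 0.0931
Iteration 1: beta = 0.0, y = 4.2535 + 0.0*(4.2535 - 4.2535) = 4.2535
  grad(y) = 6.014, v = y - alpha*grad = 3.6936
  prox(v) = soft_thresh(3.6936, 0.1443) = 3.5493
Iteration 2: beta = 0.3333, y = 3.5493 + 0.3333*(3.5493 - 4.2535) = 3.3146
  grad(y) = 2.2582, v = y - alpha*grad = 3.1043
  prox(v) = soft_thresh(3.1043, 0.1443) = 2.96
Iteration 3: beta = 0.5, y = 2.96 + 0.5*(2.96 - 3.5493) = 2.6654
  grad(y) = -0.3385, v = y - alpha*grad = 2.6969
  prox(v) = soft_thresh(2.6969, 0.1443) = 2.5526
Iteration 4: beta = 0.6, y = 2.5526 + 0.6*(2.5526 - 2.96) = 2.3081
  grad(y) = -1.7675, v = y - alpha*grad = 2.4727
  prox(v) = soft_thresh(2.4727, 0.1443) = 2.3284
f(x_4) = 2*2.3284^2 - 11*2.3284 + 1.55*|2.3284| = -11.1605


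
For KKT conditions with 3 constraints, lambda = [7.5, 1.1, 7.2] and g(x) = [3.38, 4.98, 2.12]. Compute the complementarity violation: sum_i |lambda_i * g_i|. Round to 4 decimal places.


KKT complementary slackness check:
lambda_1 * g_1 = 7.5 * 3.38 = 25.35
lambda_2 * g_2 = 1.1 * 4.98 = 5.478
lambda_3 * g_3 = 7.2 * 2.12 = 15.264
Total violation = 25.35 + 5.478 + 15.264 = 46.092


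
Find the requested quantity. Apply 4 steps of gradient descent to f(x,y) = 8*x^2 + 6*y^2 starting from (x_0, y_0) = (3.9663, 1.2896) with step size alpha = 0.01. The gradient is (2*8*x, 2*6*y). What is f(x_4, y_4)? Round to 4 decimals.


Gradient descent on f(x,y) = 8*x^2 + 6*y^2.
Starting point: (3.9663, 1.2896), alpha = 0.01
Step 1: grad_x = 2*8*3.9663 = 63.4608, grad_y = 2*6*1.2896 = 15.4752
  x_1 = 3.9663 - 0.01*63.4608 = 3.3317
  y_1 = 1.2896 - 0.01*15.4752 = 1.1348
Step 2: grad_x = 2*8*3.3317 = 53.3071, grad_y = 2*6*1.1348 = 13.6182
  x_2 = 3.3317 - 0.01*53.3071 = 2.7986
  y_2 = 1.1348 - 0.01*13.6182 = 0.9987
Step 3: grad_x = 2*8*2.7986 = 44.7779, grad_y = 2*6*0.9987 = 11.984
  x_3 = 2.7986 - 0.01*44.7779 = 2.3508
  y_3 = 0.9987 - 0.01*11.984 = 0.8788
Step 4: grad_x = 2*8*2.3508 = 37.6135, grad_y = 2*6*0.8788 = 10.5459
  x_4 = 2.3508 - 0.01*37.6135 = 1.9747
  y_4 = 0.8788 - 0.01*10.5459 = 0.7734
f(1.9747, 0.7734) = 8*1.9747^2 + 6*0.7734^2 = 34.7843


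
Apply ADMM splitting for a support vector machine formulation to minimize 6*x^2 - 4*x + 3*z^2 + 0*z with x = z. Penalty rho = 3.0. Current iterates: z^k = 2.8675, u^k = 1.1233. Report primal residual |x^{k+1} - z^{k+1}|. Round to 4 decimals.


ADMM iteration with rho = 3.0, z^k = 2.8675, u^k = 1.1233
Step 1: x-update.
Minimize 6*x^2 - 4*x + (3.0/2)*(x - 2.8675 + 1.1233)^2
FOC: (2*6 + 3.0)*x = 4 + 3.0*(2.8675 - 1.1233)
x^{k+1} = 0.6155
Step 2: z-update.
Minimize 3*z^2 + 0*z + (3.0/2)*(0.6155 - z + 1.1233)^2
FOC: (2*3 + 3.0)*z = 0 + 3.0*(0.6155 + 1.1233)
z^{k+1} = 0.5796
Step 3: u-update.
u^{k+1} = 1.1233 + 0.6155 - 0.5796 = 1.1592
Step 4: Primal residual = |0.6155 - 0.5796| = 0.0359


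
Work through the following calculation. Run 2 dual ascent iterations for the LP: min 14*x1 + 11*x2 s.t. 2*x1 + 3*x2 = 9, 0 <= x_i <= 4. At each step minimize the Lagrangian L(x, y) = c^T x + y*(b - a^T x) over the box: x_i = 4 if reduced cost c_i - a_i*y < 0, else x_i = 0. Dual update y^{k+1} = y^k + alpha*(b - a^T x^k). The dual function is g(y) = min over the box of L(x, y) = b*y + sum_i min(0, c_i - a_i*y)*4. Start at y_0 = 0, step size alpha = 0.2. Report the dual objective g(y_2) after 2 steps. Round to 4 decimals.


Dual ascent for LP: min 14*x1 + 11*x2, 2*x1 + 3*x2 = 9, 0 <= x_i <= 4
Step 1: y^k = 0.0, reduced costs: (14.0, 11.0)
  x^k = (0.0, 0.0), subgradient = b - a^T x = 9.0
  y^{k+1} = 0.0 + 0.2*9.0 = 1.8
Step 2: y^k = 1.8, reduced costs: (10.4, 5.6)
  x^k = (0.0, 0.0), subgradient = b - a^T x = 9.0
  y^{k+1} = 1.8 + 0.2*9.0 = 3.6
Dual objective at y_2 = 3.6: reduced costs (6.8, 0.2), box minimizer x = (0.0, 0.0)
g(y_2) = b*y + (c1 - a1*y)*x1 + (c2 - a2*y)*x2 = 9*3.6 + 6.8*0.0 + 0.2*0.0 = 32.4 + 0.0 + 0.0 = 32.4


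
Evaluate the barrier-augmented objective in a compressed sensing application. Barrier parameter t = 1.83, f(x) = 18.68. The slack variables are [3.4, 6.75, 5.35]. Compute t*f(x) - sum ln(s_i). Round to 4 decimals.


Step 1: Compute log-barrier.
ln values: [1.2238, 1.9095, 1.6771]
phi = -(1.2238 + 1.9095 + 1.6771) = -4.8104
Step 2: Compute augmented objective.
t*f(x) = 1.83*18.68 = 34.1844
Total = 34.1844 - 4.8104 = 29.374


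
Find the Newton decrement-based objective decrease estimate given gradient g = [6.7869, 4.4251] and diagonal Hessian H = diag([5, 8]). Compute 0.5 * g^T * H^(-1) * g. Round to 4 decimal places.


Step 1: H is diagonal, so H^(-1) * g = [1.3574, 0.5531].
Step 2: g^T H^(-1) g = sum_i g_i^2 / H_ii
  = (6.7869)^2/5 + (4.4251)^2/8
  = 9.2124 + 2.4477 = 11.6601
Step 3: Objective decrease = 0.5 * g^T H^(-1) g = 5.83


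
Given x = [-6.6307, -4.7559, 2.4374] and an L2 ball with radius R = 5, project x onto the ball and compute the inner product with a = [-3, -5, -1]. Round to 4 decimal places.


Step 1: Compute ||x|| (intermediates to 6 decimals).
||x|| = sqrt((-6.6307)^2 + (-4.7559)^2 + 2.4374^2) = 8.516201
Step 2: Project.
Since ||x|| > R, scale = R/||x|| = 5/8.516201 = 0.587116, proj(x) = scale * x
proj(x) = [-3.89299, -2.792265, 1.431037]
Step 3: Dot product.
a^T * proj(x) = -3*(-3.89299) - 5*(-2.792265) - 1*1.431037 = 24.2093


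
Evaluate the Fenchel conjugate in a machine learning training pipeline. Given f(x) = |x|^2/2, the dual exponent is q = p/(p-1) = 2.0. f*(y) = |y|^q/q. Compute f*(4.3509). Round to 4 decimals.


The conjugate exponent q satisfies 1/p + 1/q = 1.
p = 2, so q = 2/(2 - 1) = 2.0
|y|^q = 4.3509^2.0 = 18.9303
f*(4.3509) = 18.9303 / 2.0 = 9.4652


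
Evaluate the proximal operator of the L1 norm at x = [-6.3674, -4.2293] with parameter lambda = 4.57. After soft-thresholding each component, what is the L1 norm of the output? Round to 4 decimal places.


Soft-thresholding with lambda = 4.57:
prox(-6.3674) = sign(-6.3674)*max(|-6.3674| - 4.57, 0) = -1.7974
prox(-4.2293) = sign(-4.2293)*max(|-4.2293| - 4.57, 0) = 0.0
prox(x) = [-1.7974, 0.0]
||prox(x)||_1 = 1.7974 + 0.0 = 1.7974


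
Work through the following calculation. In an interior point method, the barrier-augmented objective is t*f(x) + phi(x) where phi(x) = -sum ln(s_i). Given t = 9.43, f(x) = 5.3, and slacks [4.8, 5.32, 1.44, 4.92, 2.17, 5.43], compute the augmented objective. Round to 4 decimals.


Step 1: Compute log-barrier.
ln values: [1.5686, 1.6715, 0.3646, 1.5933, 0.7747, 1.6919]
phi = -(1.5686 + 1.6715 + 0.3646 + 1.5933 + 0.7747 + 1.6919) = -7.6647
Step 2: Compute augmented objective.
t*f(x) = 9.43*5.3 = 49.979
Total = 49.979 - 7.6647 = 42.3143


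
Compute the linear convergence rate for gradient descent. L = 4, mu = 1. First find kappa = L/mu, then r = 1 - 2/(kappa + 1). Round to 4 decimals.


Step 1: Compute the condition number.
kappa = L/mu = 4/1 = 4.0
Step 2: Compute the convergence rate.
r = 1 - 2/(kappa + 1) = 1 - 2*mu/(L + mu) = (L - mu)/(L + mu) = 3/5 = 0.6


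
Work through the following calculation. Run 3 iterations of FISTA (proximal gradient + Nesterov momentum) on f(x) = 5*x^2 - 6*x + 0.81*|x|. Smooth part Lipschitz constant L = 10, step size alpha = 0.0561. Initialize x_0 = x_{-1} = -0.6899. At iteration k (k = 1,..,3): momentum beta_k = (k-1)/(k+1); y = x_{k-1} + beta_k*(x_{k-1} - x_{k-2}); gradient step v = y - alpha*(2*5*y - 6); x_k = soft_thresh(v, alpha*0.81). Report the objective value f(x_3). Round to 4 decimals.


FISTA on f(x) = 5*x^2 - 6*x + 0.81*|x|
L = 10, alpha = 0.0561
Iteration 1: beta = 0.0, y = -0.6899 + 0.0*(-0.6899 + 0.6899) = -0.6899
  grad(y) = -12.899, v = y - alpha*grad = 0.0337
  prox(v) = soft_thresh(0.0337, 0.0454) = 0.0
Iteration 2: beta = 0.3333, y = 0.0 + 0.3333*(0.0 + 0.6899) = 0.23
  grad(y) = -3.7003, v = y - alpha*grad = 0.4376
  prox(v) = soft_thresh(0.4376, 0.0454) = 0.3921
Iteration 3: beta = 0.5, y = 0.3921 + 0.5*(0.3921 - 0.0) = 0.5882
  grad(y) = -0.1183, v = y - alpha*grad = 0.5948
  prox(v) = soft_thresh(0.5948, 0.0454) = 0.5494
f(x_3) = 5*0.5494^2 - 6*0.5494 + 0.81*|0.5494| = -1.3422


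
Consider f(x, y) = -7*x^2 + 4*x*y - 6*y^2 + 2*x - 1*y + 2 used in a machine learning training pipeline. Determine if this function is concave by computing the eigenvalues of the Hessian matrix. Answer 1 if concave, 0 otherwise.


The Hessian of f(x,y) = -7*x^2 + 4*x*y - 6*y^2 + 2*x - 1*y + 2 is:
H = [[-14, 4], [4, -12]]
Trace = -14 - 12 = -26
Determinant = -14*-12 - (4)^2 = 152
Discriminant = (-26)^2 - 4*152 = 68.0
Eigenvalues: lambda_1 = -17.1231, lambda_2 = -8.8769
The function is concave.

1


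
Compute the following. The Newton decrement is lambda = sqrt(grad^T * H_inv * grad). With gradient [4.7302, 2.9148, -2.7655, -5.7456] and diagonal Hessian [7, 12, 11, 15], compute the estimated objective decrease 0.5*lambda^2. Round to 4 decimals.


Step 1: H is diagonal, so H^(-1) * g = [0.6757, 0.2429, -0.2514, -0.383].
Step 2: g^T H^(-1) g = sum_i g_i^2 / H_ii
  = (4.7302)^2/7 + (2.9148)^2/12 + (-2.7655)^2/11 + (-5.7456)^2/15
  = 3.1964 + 0.708 + 0.6953 + 2.2008 = 6.8005
Step 3: Objective decrease = 0.5 * g^T H^(-1) g = 3.4002


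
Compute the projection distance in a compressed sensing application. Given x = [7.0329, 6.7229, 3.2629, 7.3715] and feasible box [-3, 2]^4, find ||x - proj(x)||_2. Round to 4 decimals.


Project each component onto [-3, 2].
clip(7.0329) = 2.0, clip(6.7229) = 2.0, clip(3.2629) = 2.0, clip(7.3715) = 2.0
Projection = [2.0, 2.0, 2.0, 2.0]
Squared diffs: [25.3301, 22.3058, 1.5949, 28.853]
Distance = sqrt(78.0838) = 8.8365


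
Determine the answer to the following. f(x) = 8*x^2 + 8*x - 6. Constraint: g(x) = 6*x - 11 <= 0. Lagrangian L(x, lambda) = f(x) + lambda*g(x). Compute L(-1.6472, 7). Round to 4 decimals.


Step 1: Evaluate f(x).
f(-1.6472) = 8*(-1.6472)^2 + 8*(-1.6472) - 6 = 2.5285
Step 2: Evaluate g(x).
g(-1.6472) = 6*-1.6472 - 11 = -20.8832
Step 3: Compute Lagrangian.
L = 2.5285 + 7*-20.8832 = -143.6539


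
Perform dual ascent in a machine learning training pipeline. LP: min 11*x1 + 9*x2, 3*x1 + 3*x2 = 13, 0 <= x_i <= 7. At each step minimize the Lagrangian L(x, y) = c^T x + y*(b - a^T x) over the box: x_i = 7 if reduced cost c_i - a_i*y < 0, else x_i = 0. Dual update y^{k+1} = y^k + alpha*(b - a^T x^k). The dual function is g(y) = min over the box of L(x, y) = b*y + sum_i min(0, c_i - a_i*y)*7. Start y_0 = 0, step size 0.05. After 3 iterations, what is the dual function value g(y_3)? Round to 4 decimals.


Dual ascent for LP: min 11*x1 + 9*x2, 3*x1 + 3*x2 = 13, 0 <= x_i <= 7
Step 1: y^k = 0.0, reduced costs: (11.0, 9.0)
  x^k = (0.0, 0.0), subgradient = b - a^T x = 13.0
  y^{k+1} = 0.0 + 0.05*13.0 = 0.65
Step 2: y^k = 0.65, reduced costs: (9.05, 7.05)
  x^k = (0.0, 0.0), subgradient = b - a^T x = 13.0
  y^{k+1} = 0.65 + 0.05*13.0 = 1.3
Step 3: y^k = 1.3, reduced costs: (7.1, 5.1)
  x^k = (0.0, 0.0), subgradient = b - a^T x = 13.0
  y^{k+1} = 1.3 + 0.05*13.0 = 1.95
Dual objective at y_3 = 1.95: reduced costs (5.15, 3.15), box minimizer x = (0.0, 0.0)
g(y_3) = b*y + (c1 - a1*y)*x1 + (c2 - a2*y)*x2 = 13*1.95 + 5.15*0.0 + 3.15*0.0 = 25.35 + 0.0 + 0.0 = 25.35


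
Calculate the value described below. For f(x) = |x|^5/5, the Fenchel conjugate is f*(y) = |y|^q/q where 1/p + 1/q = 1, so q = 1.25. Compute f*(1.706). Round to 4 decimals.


The conjugate exponent q satisfies 1/p + 1/q = 1.
p = 5, so q = 5/(5 - 1) = 1.25
|y|^q = 1.706^1.25 = 1.9497
f*(1.706) = 1.9497 / 1.25 = 1.5598


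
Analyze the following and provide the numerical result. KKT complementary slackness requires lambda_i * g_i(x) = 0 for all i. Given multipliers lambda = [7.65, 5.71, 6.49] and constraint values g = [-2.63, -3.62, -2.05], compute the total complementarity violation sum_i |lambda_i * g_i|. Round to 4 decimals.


KKT complementary slackness check:
lambda_1 * g_1 = 7.65 * -2.63 = -20.1195
lambda_2 * g_2 = 5.71 * -3.62 = -20.6702
lambda_3 * g_3 = 6.49 * -2.05 = -13.3045
Total violation = 20.1195 + 20.6702 + 13.3045 = 54.0942


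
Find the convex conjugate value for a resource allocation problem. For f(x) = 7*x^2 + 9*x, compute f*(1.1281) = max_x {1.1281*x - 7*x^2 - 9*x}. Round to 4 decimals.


f*(y) = sup_x {y*x - a*x^2 - b*x} = sup_x {(y-b)*x - a*x^2}
FOC: (y - b) - 2a*x = 0 => x* = (y - b)/(2a)
x* = (1.1281 - 9)/(2*7) = -0.5623
f*(1.1281) = (y-b)^2/(4a) = (1.1281 - 9)^2/(4*7)
= 61.9668/28 = 2.2131


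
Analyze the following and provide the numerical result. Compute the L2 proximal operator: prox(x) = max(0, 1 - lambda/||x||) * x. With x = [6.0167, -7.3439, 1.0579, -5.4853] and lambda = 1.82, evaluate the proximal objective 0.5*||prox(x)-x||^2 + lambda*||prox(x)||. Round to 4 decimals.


Step 1: Compute ||x||.
||x|| = 11.0155
Step 2: Compute scaling factor.
scale = max(0, 1 - 1.82/11.0155) = 0.8348
Step 3: prox(x) = [5.0226, -6.1305, 0.8831, -4.579]
||prox(x)|| = 9.1955
Step 4: Proximal objective.
0.5*||prox-x||^2 = 1.6562
lambda*||prox|| = 16.7358
Total = 18.392


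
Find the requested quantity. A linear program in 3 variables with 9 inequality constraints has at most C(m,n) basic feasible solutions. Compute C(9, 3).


Each vertex corresponds to some choice of n active constraints out of m, so the number of vertices is at most C(m, n) = m! / (n!(m-n)!).
m = 9, n = 3
Numerator: 9 * 8 * 7
Denominator: 3! = 6
C(9, 3) = 84


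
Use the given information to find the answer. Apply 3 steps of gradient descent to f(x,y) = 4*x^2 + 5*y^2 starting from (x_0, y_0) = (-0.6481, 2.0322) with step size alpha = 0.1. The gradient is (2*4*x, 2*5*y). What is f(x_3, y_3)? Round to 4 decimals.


Gradient descent on f(x,y) = 4*x^2 + 5*y^2.
Starting point: (-0.6481, 2.0322), alpha = 0.1
Step 1: grad_x = 2*4*-0.6481 = -5.1848, grad_y = 2*5*2.0322 = 20.322
  x_1 = -0.6481 - 0.1*-5.1848 = -0.1296
  y_1 = 2.0322 - 0.1*20.322 = 0.0
Step 2: grad_x = 2*4*-0.1296 = -1.037, grad_y = 2*5*0.0 = 0.0
  x_2 = -0.1296 - 0.1*-1.037 = -0.0259
  y_2 = 0.0 - 0.1*0.0 = 0.0
Step 3: grad_x = 2*4*-0.0259 = -0.2074, grad_y = 2*5*0.0 = 0.0
  x_3 = -0.0259 - 0.1*-0.2074 = -0.0052
  y_3 = 0.0 - 0.1*0.0 = 0.0
f(-0.0052, 0.0) = 4*(-0.0052)^2 + 5*0.0^2 = 0.0001


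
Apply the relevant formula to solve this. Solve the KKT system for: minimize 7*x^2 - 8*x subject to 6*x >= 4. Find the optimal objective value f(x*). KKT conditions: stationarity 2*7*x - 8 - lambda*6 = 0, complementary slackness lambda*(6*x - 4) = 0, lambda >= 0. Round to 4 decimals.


Step 1: Try lambda = 0 (constraint inactive).
x_unc = 8/(2*7) = 0.5714
Check: 6*0.5714 = 3.4284 < 4 -- violated!
Step 2: Constraint must be active: 6*x = 4
x* = 4/6 = 2/3 = 0.6667 (rounded; the exact value 2/3 is used below)
lambda = (2*7*(2/3) - 8)/6 = 0.2222
Step 3: Compute optimal value.
f(x*) = 7*(2/3)^2 - 8*(2/3) = -2.2222


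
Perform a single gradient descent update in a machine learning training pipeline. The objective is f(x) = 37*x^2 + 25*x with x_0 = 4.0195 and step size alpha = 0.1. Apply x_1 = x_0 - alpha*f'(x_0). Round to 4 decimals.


We compute the gradient at x_0 and apply the update.
f'(x) = 74*x + 25
f'(4.0195) = 74*4.0195 + 25 = 322.443
x_1 = 4.0195 - 0.1*322.443 = -28.2248
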